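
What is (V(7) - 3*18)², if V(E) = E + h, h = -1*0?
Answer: 2209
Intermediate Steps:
h = 0
V(E) = E (V(E) = E + 0 = E)
(V(7) - 3*18)² = (7 - 3*18)² = (7 - 54)² = (-47)² = 2209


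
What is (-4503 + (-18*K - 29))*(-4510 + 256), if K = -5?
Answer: 18896268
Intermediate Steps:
(-4503 + (-18*K - 29))*(-4510 + 256) = (-4503 + (-18*(-5) - 29))*(-4510 + 256) = (-4503 + (90 - 29))*(-4254) = (-4503 + 61)*(-4254) = -4442*(-4254) = 18896268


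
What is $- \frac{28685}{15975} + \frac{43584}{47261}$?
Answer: $- \frac{131885477}{150998895} \approx -0.87342$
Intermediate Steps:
$- \frac{28685}{15975} + \frac{43584}{47261} = \left(-28685\right) \frac{1}{15975} + 43584 \cdot \frac{1}{47261} = - \frac{5737}{3195} + \frac{43584}{47261} = - \frac{131885477}{150998895}$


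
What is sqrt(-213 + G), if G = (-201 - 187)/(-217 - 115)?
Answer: I*sqrt(1459306)/83 ≈ 14.554*I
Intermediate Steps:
G = 97/83 (G = -388/(-332) = -388*(-1/332) = 97/83 ≈ 1.1687)
sqrt(-213 + G) = sqrt(-213 + 97/83) = sqrt(-17582/83) = I*sqrt(1459306)/83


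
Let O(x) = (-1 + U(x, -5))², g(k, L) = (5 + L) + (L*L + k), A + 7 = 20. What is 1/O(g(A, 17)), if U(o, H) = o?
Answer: 1/104329 ≈ 9.5851e-6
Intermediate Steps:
A = 13 (A = -7 + 20 = 13)
g(k, L) = 5 + L + k + L² (g(k, L) = (5 + L) + (L² + k) = (5 + L) + (k + L²) = 5 + L + k + L²)
O(x) = (-1 + x)²
1/O(g(A, 17)) = 1/((-1 + (5 + 17 + 13 + 17²))²) = 1/((-1 + (5 + 17 + 13 + 289))²) = 1/((-1 + 324)²) = 1/(323²) = 1/104329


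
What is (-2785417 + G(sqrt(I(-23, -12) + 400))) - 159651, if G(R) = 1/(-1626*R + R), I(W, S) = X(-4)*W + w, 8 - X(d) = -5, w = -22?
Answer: -2945068 - sqrt(79)/128375 ≈ -2.9451e+6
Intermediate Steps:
X(d) = 13 (X(d) = 8 - 1*(-5) = 8 + 5 = 13)
I(W, S) = -22 + 13*W (I(W, S) = 13*W - 22 = -22 + 13*W)
G(R) = -1/(1625*R) (G(R) = 1/(-1625*R) = -1/(1625*R))
(-2785417 + G(sqrt(I(-23, -12) + 400))) - 159651 = (-2785417 - 1/(1625*sqrt((-22 + 13*(-23)) + 400))) - 159651 = (-2785417 - 1/(1625*sqrt((-22 - 299) + 400))) - 159651 = (-2785417 - 1/(1625*sqrt(-321 + 400))) - 159651 = (-2785417 - sqrt(79)/79/1625) - 159651 = (-2785417 - sqrt(79)/128375) - 159651 = -2945068 - sqrt(79)/128375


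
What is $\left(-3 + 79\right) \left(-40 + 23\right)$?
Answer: $-1292$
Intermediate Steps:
$\left(-3 + 79\right) \left(-40 + 23\right) = 76 \left(-17\right) = -1292$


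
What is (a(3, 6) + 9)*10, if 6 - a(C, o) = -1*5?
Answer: 200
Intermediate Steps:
a(C, o) = 11 (a(C, o) = 6 - (-1)*5 = 6 - 1*(-5) = 6 + 5 = 11)
(a(3, 6) + 9)*10 = (11 + 9)*10 = 20*10 = 200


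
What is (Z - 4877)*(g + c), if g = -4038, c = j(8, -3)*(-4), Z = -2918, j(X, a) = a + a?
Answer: 31289130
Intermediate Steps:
j(X, a) = 2*a
c = 24 (c = (2*(-3))*(-4) = -6*(-4) = 24)
(Z - 4877)*(g + c) = (-2918 - 4877)*(-4038 + 24) = -7795*(-4014) = 31289130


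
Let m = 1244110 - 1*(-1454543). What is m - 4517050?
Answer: -1818397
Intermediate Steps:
m = 2698653 (m = 1244110 + 1454543 = 2698653)
m - 4517050 = 2698653 - 4517050 = -1818397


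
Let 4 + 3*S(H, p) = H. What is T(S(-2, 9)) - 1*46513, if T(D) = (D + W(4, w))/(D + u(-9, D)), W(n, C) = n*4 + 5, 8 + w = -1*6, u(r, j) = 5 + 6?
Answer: -418598/9 ≈ -46511.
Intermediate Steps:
u(r, j) = 11
S(H, p) = -4/3 + H/3
w = -14 (w = -8 - 1*6 = -8 - 6 = -14)
W(n, C) = 5 + 4*n (W(n, C) = 4*n + 5 = 5 + 4*n)
T(D) = (21 + D)/(11 + D) (T(D) = (D + (5 + 4*4))/(D + 11) = (D + (5 + 16))/(11 + D) = (D + 21)/(11 + D) = (21 + D)/(11 + D))
T(S(-2, 9)) - 1*46513 = (21 + (-4/3 + (⅓)*(-2)))/(11 + (-4/3 + (⅓)*(-2))) - 1*46513 = (21 + (-4/3 - ⅔))/(11 + (-4/3 - ⅔)) - 46513 = (21 - 2)/(11 - 2) - 46513 = 19/9 - 46513 = -418598/9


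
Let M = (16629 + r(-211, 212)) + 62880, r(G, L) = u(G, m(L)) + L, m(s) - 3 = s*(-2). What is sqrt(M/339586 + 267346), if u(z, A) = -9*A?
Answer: sqrt(7707502133735469)/169793 ≈ 517.06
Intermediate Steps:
m(s) = 3 - 2*s (m(s) = 3 + s*(-2) = 3 - 2*s)
r(G, L) = -27 + 19*L (r(G, L) = -9*(3 - 2*L) + L = (-27 + 18*L) + L = -27 + 19*L)
M = 83510 (M = (16629 + (-27 + 19*212)) + 62880 = (16629 + (-27 + 4028)) + 62880 = (16629 + 4001) + 62880 = 20630 + 62880 = 83510)
sqrt(M/339586 + 267346) = sqrt(83510/339586 + 267346) = sqrt(83510*(1/339586) + 267346) = sqrt(41755/169793 + 267346) = sqrt(45393521133/169793) = sqrt(7707502133735469)/169793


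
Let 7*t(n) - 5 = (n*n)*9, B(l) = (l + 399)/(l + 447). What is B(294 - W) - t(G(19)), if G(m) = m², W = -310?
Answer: -1232704573/7357 ≈ -1.6756e+5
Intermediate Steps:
B(l) = (399 + l)/(447 + l)
t(n) = 5/7 + 9*n²/7 (t(n) = 5/7 + ((n*n)*9)/7 = 5/7 + (n²*9)/7 = 5/7 + (9*n²)/7 = 5/7 + 9*n²/7)
B(294 - W) - t(G(19)) = (399 + (294 - 1*(-310)))/(447 + (294 - 1*(-310))) - (5/7 + 9*(19²)²/7) = (399 + (294 + 310))/(447 + (294 + 310)) - (5/7 + (9/7)*361²) = (399 + 604)/(447 + 604) - (5/7 + (9/7)*130321) = 1003/1051 - (5/7 + 1172889/7) = (1/1051)*1003 - 1*1172894/7 = 1003/1051 - 1172894/7 = -1232704573/7357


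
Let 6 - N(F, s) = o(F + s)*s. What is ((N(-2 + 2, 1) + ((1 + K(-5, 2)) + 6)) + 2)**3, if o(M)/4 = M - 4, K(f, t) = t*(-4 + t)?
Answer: 12167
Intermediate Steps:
o(M) = -16 + 4*M (o(M) = 4*(M - 4) = 4*(-4 + M) = -16 + 4*M)
N(F, s) = 6 - s*(-16 + 4*F + 4*s) (N(F, s) = 6 - (-16 + 4*(F + s))*s = 6 - (-16 + (4*F + 4*s))*s = 6 - (-16 + 4*F + 4*s)*s = 6 - s*(-16 + 4*F + 4*s))
((N(-2 + 2, 1) + ((1 + K(-5, 2)) + 6)) + 2)**3 = (((6 - 4*1*(-4 + (-2 + 2) + 1)) + ((1 + 2*(-4 + 2)) + 6)) + 2)**3 = (((6 - 4*1*(-4 + 0 + 1)) + ((1 + 2*(-2)) + 6)) + 2)**3 = (((6 - 4*1*(-3)) + ((1 - 4) + 6)) + 2)**3 = (((6 + 12) + (-3 + 6)) + 2)**3 = ((18 + 3) + 2)**3 = (21 + 2)**3 = 23**3 = 12167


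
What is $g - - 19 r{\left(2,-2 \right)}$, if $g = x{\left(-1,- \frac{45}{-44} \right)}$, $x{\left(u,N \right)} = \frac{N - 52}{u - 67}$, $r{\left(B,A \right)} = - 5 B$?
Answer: $- \frac{566237}{2992} \approx -189.25$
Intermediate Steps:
$x{\left(u,N \right)} = \frac{-52 + N}{-67 + u}$
$g = \frac{2243}{2992}$ ($g = \frac{-52 - \frac{45}{-44}}{-67 - 1} = \frac{-52 - - \frac{45}{44}}{-68} = - \frac{-52 + \frac{45}{44}}{68} = \left(- \frac{1}{68}\right) \left(- \frac{2243}{44}\right) = \frac{2243}{2992} \approx 0.74967$)
$g - - 19 r{\left(2,-2 \right)} = \frac{2243}{2992} - - 19 \left(\left(-5\right) 2\right) = \frac{2243}{2992} - \left(-19\right) \left(-10\right) = \frac{2243}{2992} - 190 = - \frac{566237}{2992}$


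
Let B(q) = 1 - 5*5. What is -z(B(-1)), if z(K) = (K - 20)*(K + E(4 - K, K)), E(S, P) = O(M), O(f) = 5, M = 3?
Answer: -836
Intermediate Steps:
E(S, P) = 5
B(q) = -24 (B(q) = 1 - 25 = -24)
z(K) = (-20 + K)*(5 + K) (z(K) = (K - 20)*(K + 5) = (-20 + K)*(5 + K))
-z(B(-1)) = -(-100 + (-24)² - 15*(-24)) = -(-100 + 576 + 360) = -1*836 = -836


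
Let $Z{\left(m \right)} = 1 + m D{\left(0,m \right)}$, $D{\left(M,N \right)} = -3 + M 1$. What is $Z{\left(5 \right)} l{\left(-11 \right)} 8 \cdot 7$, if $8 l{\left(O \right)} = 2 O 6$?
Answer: $12936$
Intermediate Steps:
$l{\left(O \right)} = \frac{3 O}{2}$ ($l{\left(O \right)} = \frac{2 O 6}{8} = \frac{12 O}{8} = \frac{3 O}{2}$)
$D{\left(M,N \right)} = -3 + M$
$Z{\left(m \right)} = 1 - 3 m$ ($Z{\left(m \right)} = 1 + m \left(-3 + 0\right) = 1 + m \left(-3\right) = 1 - 3 m$)
$Z{\left(5 \right)} l{\left(-11 \right)} 8 \cdot 7 = \left(1 - 15\right) \frac{3}{2} \left(-11\right) 8 \cdot 7 = \left(1 - 15\right) \left(- \frac{33}{2}\right) 56 = \left(-14\right) \left(- \frac{33}{2}\right) 56 = 231 \cdot 56 = 12936$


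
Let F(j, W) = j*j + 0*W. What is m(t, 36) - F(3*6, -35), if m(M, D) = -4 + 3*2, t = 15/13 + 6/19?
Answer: -322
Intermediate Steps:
t = 363/247 (t = 15*(1/13) + 6*(1/19) = 15/13 + 6/19 = 363/247 ≈ 1.4696)
m(M, D) = 2 (m(M, D) = -4 + 6 = 2)
F(j, W) = j**2 (F(j, W) = j**2 + 0 = j**2)
m(t, 36) - F(3*6, -35) = 2 - (3*6)**2 = 2 - 1*18**2 = 2 - 1*324 = 2 - 324 = -322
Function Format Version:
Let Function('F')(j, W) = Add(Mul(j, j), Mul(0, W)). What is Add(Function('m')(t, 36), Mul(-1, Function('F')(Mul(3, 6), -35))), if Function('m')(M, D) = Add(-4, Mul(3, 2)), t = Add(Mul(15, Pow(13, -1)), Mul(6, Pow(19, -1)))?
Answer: -322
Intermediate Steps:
t = Rational(363, 247) (t = Add(Mul(15, Rational(1, 13)), Mul(6, Rational(1, 19))) = Add(Rational(15, 13), Rational(6, 19)) = Rational(363, 247) ≈ 1.4696)
Function('m')(M, D) = 2 (Function('m')(M, D) = Add(-4, 6) = 2)
Function('F')(j, W) = Pow(j, 2) (Function('F')(j, W) = Add(Pow(j, 2), 0) = Pow(j, 2))
Add(Function('m')(t, 36), Mul(-1, Function('F')(Mul(3, 6), -35))) = Add(2, Mul(-1, Pow(Mul(3, 6), 2))) = Add(2, Mul(-1, Pow(18, 2))) = Add(2, Mul(-1, 324)) = Add(2, -324) = -322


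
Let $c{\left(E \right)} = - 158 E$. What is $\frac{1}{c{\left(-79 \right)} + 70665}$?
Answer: $\frac{1}{83147} \approx 1.2027 \cdot 10^{-5}$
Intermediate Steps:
$\frac{1}{c{\left(-79 \right)} + 70665} = \frac{1}{\left(-158\right) \left(-79\right) + 70665} = \frac{1}{12482 + 70665} = \frac{1}{83147}$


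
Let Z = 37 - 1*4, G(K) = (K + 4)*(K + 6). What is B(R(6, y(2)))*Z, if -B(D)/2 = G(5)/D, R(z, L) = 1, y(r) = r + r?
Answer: -6534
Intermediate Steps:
y(r) = 2*r
G(K) = (4 + K)*(6 + K)
B(D) = -198/D (B(D) = -2*(24 + 5**2 + 10*5)/D = -2*(24 + 25 + 50)/D = -198/D)
Z = 33 (Z = 37 - 4 = 33)
B(R(6, y(2)))*Z = -198/1*33 = -198*1*33 = -198*33 = -6534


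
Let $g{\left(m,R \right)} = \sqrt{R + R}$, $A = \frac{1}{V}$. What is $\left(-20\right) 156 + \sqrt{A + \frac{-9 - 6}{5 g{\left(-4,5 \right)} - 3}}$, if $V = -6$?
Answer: $-3120 + \frac{i \sqrt{522 + 30 \sqrt{10}}}{6 \sqrt{-3 + 5 \sqrt{10}}} \approx -3120.0 + 1.1565 i$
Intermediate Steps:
$A = - \frac{1}{6}$ ($A = \frac{1}{-6} = - \frac{1}{6} \approx -0.16667$)
$g{\left(m,R \right)} = \sqrt{2} \sqrt{R}$ ($g{\left(m,R \right)} = \sqrt{2 R} = \sqrt{2} \sqrt{R}$)
$\left(-20\right) 156 + \sqrt{A + \frac{-9 - 6}{5 g{\left(-4,5 \right)} - 3}} = \left(-20\right) 156 + \sqrt{- \frac{1}{6} + \frac{-9 - 6}{5 \sqrt{2} \sqrt{5} - 3}} = -3120 + \sqrt{- \frac{1}{6} - \frac{15}{5 \sqrt{10} - 3}} = -3120 + \sqrt{- \frac{1}{6} - \frac{15}{-3 + 5 \sqrt{10}}}$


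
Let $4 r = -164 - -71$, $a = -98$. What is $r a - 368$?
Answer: $\frac{3821}{2} \approx 1910.5$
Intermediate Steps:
$r = - \frac{93}{4}$ ($r = \frac{-164 - -71}{4} = \frac{-164 + 71}{4} = \frac{1}{4} \left(-93\right) = - \frac{93}{4} \approx -23.25$)
$r a - 368 = \left(- \frac{93}{4}\right) \left(-98\right) - 368 = \frac{4557}{2} - 368 = \frac{3821}{2}$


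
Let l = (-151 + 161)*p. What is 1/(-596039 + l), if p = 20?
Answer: -1/595839 ≈ -1.6783e-6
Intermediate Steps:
l = 200 (l = (-151 + 161)*20 = 10*20 = 200)
1/(-596039 + l) = 1/(-596039 + 200) = 1/(-595839) = -1/595839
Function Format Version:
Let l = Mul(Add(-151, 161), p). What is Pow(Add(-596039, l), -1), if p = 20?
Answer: Rational(-1, 595839) ≈ -1.6783e-6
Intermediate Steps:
l = 200 (l = Mul(Add(-151, 161), 20) = Mul(10, 20) = 200)
Pow(Add(-596039, l), -1) = Pow(Add(-596039, 200), -1) = Pow(-595839, -1) = Rational(-1, 595839)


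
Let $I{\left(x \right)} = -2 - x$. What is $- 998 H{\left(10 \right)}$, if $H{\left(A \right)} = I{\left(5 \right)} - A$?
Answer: $16966$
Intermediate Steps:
$H{\left(A \right)} = -7 - A$ ($H{\left(A \right)} = \left(-2 - 5\right) - A = -7 - A$)
$- 998 H{\left(10 \right)} = - 998 \left(-7 - 10\right) = \left(-998\right) \left(-17\right) = 16966$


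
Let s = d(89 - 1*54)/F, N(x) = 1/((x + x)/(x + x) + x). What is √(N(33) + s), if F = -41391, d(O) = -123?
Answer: √791785302/156366 ≈ 0.17995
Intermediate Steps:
N(x) = 1/(1 + x) (N(x) = 1/((2*x)/((2*x)) + x) = 1/((2*x)*(1/(2*x)) + x) = 1/(1 + x))
s = 41/13797 (s = -123/(-41391) = -123*(-1/41391) = 41/13797 ≈ 0.0029717)
√(N(33) + s) = √(1/(1 + 33) + 41/13797) = √(1/34 + 41/13797) = √(15191/469098) = √791785302/156366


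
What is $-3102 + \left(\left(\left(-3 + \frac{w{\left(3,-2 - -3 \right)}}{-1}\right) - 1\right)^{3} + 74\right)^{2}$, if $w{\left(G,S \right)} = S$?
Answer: $-501$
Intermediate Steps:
$-3102 + \left(\left(\left(-3 + \frac{w{\left(3,-2 - -3 \right)}}{-1}\right) - 1\right)^{3} + 74\right)^{2} = -3102 + \left(\left(\left(-3 + \frac{-2 - -3}{-1}\right) - 1\right)^{3} + 74\right)^{2} = -3102 + \left(\left(\left(-3 + \left(-2 + 3\right) \left(-1\right)\right) - 1\right)^{3} + 74\right)^{2} = -3102 + \left(\left(\left(-3 + 1 \left(-1\right)\right) - 1\right)^{3} + 74\right)^{2} = -3102 + \left(\left(\left(-3 - 1\right) - 1\right)^{3} + 74\right)^{2} = -3102 + \left(\left(-4 - 1\right)^{3} + 74\right)^{2} = -3102 + \left(\left(-5\right)^{3} + 74\right)^{2} = -3102 + \left(-125 + 74\right)^{2} = -3102 + \left(-51\right)^{2} = -3102 + 2601 = -501$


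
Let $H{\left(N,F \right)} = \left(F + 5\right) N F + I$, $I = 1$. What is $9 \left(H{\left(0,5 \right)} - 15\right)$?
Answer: $-126$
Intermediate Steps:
$H{\left(N,F \right)} = 1 + F N \left(5 + F\right)$ ($H{\left(N,F \right)} = \left(F + 5\right) N F + 1 = \left(5 + F\right) N F + 1 = N \left(5 + F\right) F + 1 = F N \left(5 + F\right) + 1 = 1 + F N \left(5 + F\right)$)
$9 \left(H{\left(0,5 \right)} - 15\right) = 9 \left(\left(1 + 0 \cdot 5^{2} + 5 \cdot 5 \cdot 0\right) - 15\right) = 9 \left(\left(1 + 0 \cdot 25 + 0\right) - 15\right) = 9 \left(\left(1 + 0 + 0\right) - 15\right) = 9 \left(1 - 15\right) = 9 \left(-14\right) = -126$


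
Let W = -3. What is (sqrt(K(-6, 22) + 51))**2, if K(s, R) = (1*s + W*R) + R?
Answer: 1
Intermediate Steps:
K(s, R) = s - 2*R (K(s, R) = (1*s - 3*R) + R = (s - 3*R) + R = s - 2*R)
(sqrt(K(-6, 22) + 51))**2 = (sqrt((-6 - 2*22) + 51))**2 = (sqrt((-6 - 44) + 51))**2 = (sqrt(-50 + 51))**2 = (sqrt(1))**2 = 1**2 = 1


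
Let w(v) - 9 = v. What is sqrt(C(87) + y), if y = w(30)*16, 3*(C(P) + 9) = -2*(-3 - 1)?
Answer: sqrt(5559)/3 ≈ 24.853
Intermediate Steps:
w(v) = 9 + v
C(P) = -19/3 (C(P) = -9 + (-2*(-3 - 1))/3 = -9 + (-2*(-4))/3 = -9 + (1/3)*8 = -9 + 8/3 = -19/3)
y = 624 (y = (9 + 30)*16 = 39*16 = 624)
sqrt(C(87) + y) = sqrt(-19/3 + 624) = sqrt(1853/3) = sqrt(5559)/3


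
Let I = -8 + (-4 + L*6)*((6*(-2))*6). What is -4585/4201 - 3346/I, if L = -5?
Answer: -12621973/5125220 ≈ -2.4627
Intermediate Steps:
I = 2440 (I = -8 + (-4 - 5*6)*((6*(-2))*6) = -8 + (-4 - 30)*(-12*6) = -8 - 34*(-72) = -8 + 2448 = 2440)
-4585/4201 - 3346/I = -4585/4201 - 3346/2440 = -4585*1/4201 - 3346*1/2440 = -4585/4201 - 1673/1220 = -12621973/5125220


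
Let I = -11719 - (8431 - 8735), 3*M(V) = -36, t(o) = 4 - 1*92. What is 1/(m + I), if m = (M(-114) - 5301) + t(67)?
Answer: -1/16816 ≈ -5.9467e-5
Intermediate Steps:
t(o) = -88 (t(o) = 4 - 92 = -88)
M(V) = -12 (M(V) = (1/3)*(-36) = -12)
m = -5401 (m = (-12 - 5301) - 88 = -5313 - 88 = -5401)
I = -11415 (I = -11719 - 1*(-304) = -11719 + 304 = -11415)
1/(m + I) = 1/(-5401 - 11415) = 1/(-16816) = -1/16816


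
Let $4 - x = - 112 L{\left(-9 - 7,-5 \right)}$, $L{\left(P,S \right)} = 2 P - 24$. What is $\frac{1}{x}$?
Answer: $- \frac{1}{6268} \approx -0.00015954$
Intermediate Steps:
$L{\left(P,S \right)} = -24 + 2 P$
$x = -6268$ ($x = 4 - - 112 \left(-24 + 2 \left(-9 - 7\right)\right) = 4 - - 112 \left(-24 + 2 \left(-16\right)\right) = 4 - - 112 \left(-24 - 32\right) = 4 - \left(-112\right) \left(-56\right) = 4 - 6272 = -6268$)
$\frac{1}{x} = \frac{1}{-6268} = - \frac{1}{6268}$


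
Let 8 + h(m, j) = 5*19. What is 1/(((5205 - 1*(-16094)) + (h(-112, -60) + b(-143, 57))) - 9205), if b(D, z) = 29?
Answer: 1/12210 ≈ 8.1900e-5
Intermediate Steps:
h(m, j) = 87 (h(m, j) = -8 + 5*19 = -8 + 95 = 87)
1/(((5205 - 1*(-16094)) + (h(-112, -60) + b(-143, 57))) - 9205) = 1/(((5205 - 1*(-16094)) + (87 + 29)) - 9205) = 1/(((5205 + 16094) + 116) - 9205) = 1/((21299 + 116) - 9205) = 1/(21415 - 9205) = 1/12210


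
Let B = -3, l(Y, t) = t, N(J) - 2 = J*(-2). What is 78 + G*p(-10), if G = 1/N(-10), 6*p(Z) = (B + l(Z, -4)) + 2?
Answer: 10291/132 ≈ 77.962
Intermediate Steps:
N(J) = 2 - 2*J (N(J) = 2 + J*(-2) = 2 - 2*J)
p(Z) = -⅚ (p(Z) = ((-3 - 4) + 2)/6 = (-7 + 2)/6 = (⅙)*(-5) = -⅚)
G = 1/22 (G = 1/(2 - 2*(-10)) = 1/(2 + 20) = 1/22 ≈ 0.045455)
78 + G*p(-10) = 78 + (1/22)*(-⅚) = 78 - 5/132 = 10291/132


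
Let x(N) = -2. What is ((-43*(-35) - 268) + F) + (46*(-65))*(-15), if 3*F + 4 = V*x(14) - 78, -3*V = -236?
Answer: 414065/9 ≈ 46007.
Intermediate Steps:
V = 236/3 (V = -1/3*(-236) = 236/3 ≈ 78.667)
F = -718/9 (F = -4/3 + ((236/3)*(-2) - 78)/3 = -4/3 + (-472/3 - 78)/3 = -4/3 + (1/3)*(-706/3) = -4/3 - 706/9 = -718/9 ≈ -79.778)
((-43*(-35) - 268) + F) + (46*(-65))*(-15) = ((-43*(-35) - 268) - 718/9) + (46*(-65))*(-15) = ((1505 - 268) - 718/9) - 2990*(-15) = (1237 - 718/9) + 44850 = 10415/9 + 44850 = 414065/9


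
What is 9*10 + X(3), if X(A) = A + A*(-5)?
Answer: 78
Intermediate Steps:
X(A) = -4*A (X(A) = A - 5*A = -4*A)
9*10 + X(3) = 9*10 - 4*3 = 90 - 12 = 78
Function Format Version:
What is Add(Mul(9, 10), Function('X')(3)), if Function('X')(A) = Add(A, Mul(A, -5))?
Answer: 78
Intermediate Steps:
Function('X')(A) = Mul(-4, A) (Function('X')(A) = Add(A, Mul(-5, A)) = Mul(-4, A))
Add(Mul(9, 10), Function('X')(3)) = Add(Mul(9, 10), Mul(-4, 3)) = Add(90, -12) = 78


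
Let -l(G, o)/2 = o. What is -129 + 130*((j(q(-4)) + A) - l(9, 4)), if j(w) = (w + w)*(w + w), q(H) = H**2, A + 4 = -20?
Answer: 130911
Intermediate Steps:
A = -24 (A = -4 - 20 = -24)
l(G, o) = -2*o
j(w) = 4*w**2 (j(w) = (2*w)*(2*w) = 4*w**2)
-129 + 130*((j(q(-4)) + A) - l(9, 4)) = -129 + 130*((4*((-4)**2)**2 - 24) - (-2)*4) = -129 + 130*((4*16**2 - 24) - 1*(-8)) = -129 + 130*((4*256 - 24) + 8) = -129 + 130*((1024 - 24) + 8) = -129 + 130*(1000 + 8) = -129 + 130*1008 = -129 + 131040 = 130911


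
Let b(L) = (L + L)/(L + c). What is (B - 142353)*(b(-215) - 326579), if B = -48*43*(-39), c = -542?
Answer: 15292279684161/757 ≈ 2.0201e+10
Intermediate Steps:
b(L) = 2*L/(-542 + L) (b(L) = (L + L)/(L - 542) = (2*L)/(-542 + L) = 2*L/(-542 + L))
B = 80496 (B = -2064*(-39) = 80496)
(B - 142353)*(b(-215) - 326579) = (80496 - 142353)*(2*(-215)/(-542 - 215) - 326579) = -61857*(2*(-215)/(-757) - 326579) = -61857*(2*(-215)*(-1/757) - 326579) = -61857*(430/757 - 326579) = -61857*(-247219873/757) = 15292279684161/757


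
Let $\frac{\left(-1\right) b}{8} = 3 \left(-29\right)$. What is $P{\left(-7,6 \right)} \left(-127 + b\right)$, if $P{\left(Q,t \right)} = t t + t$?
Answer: $23898$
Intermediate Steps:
$b = 696$ ($b = - 8 \cdot 3 \left(-29\right) = \left(-8\right) \left(-87\right) = 696$)
$P{\left(Q,t \right)} = t + t^{2}$ ($P{\left(Q,t \right)} = t^{2} + t = t + t^{2}$)
$P{\left(-7,6 \right)} \left(-127 + b\right) = 6 \left(1 + 6\right) \left(-127 + 696\right) = 6 \cdot 7 \cdot 569 = 42 \cdot 569 = 23898$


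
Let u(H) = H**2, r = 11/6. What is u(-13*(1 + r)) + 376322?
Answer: 13596433/36 ≈ 3.7768e+5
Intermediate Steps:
r = 11/6 (r = 11*(1/6) = 11/6 ≈ 1.8333)
u(-13*(1 + r)) + 376322 = (-13*(1 + 11/6))**2 + 376322 = (-13*17/6)**2 + 376322 = (-221/6)**2 + 376322 = 48841/36 + 376322 = 13596433/36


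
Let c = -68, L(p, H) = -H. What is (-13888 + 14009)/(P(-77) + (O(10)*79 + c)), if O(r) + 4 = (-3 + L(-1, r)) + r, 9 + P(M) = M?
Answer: -121/707 ≈ -0.17115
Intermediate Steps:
P(M) = -9 + M
O(r) = -7 (O(r) = -4 + ((-3 - r) + r) = -4 - 3 = -7)
(-13888 + 14009)/(P(-77) + (O(10)*79 + c)) = (-13888 + 14009)/((-9 - 77) + (-7*79 - 68)) = 121/(-86 + (-553 - 68)) = 121/(-86 - 621) = 121/(-707) = 121*(-1/707) = -121/707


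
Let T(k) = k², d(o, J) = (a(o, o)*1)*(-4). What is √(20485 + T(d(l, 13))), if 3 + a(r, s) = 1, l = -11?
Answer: √20549 ≈ 143.35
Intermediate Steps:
a(r, s) = -2 (a(r, s) = -3 + 1 = -2)
d(o, J) = 8 (d(o, J) = -2*1*(-4) = -2*(-4) = 8)
√(20485 + T(d(l, 13))) = √(20485 + 8²) = √(20485 + 64) = √20549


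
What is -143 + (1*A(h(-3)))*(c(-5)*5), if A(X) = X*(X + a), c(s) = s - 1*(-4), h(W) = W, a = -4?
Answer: -248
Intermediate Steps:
c(s) = 4 + s (c(s) = s + 4 = 4 + s)
A(X) = X*(-4 + X) (A(X) = X*(X - 4) = X*(-4 + X))
-143 + (1*A(h(-3)))*(c(-5)*5) = -143 + (1*(-3*(-4 - 3)))*((4 - 5)*5) = -143 + (1*(-3*(-7)))*(-1*5) = -143 + (1*21)*(-5) = -143 + 21*(-5) = -143 - 105 = -248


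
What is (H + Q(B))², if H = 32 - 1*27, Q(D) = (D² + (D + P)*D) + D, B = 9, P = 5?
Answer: 48841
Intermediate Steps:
Q(D) = D + D² + D*(5 + D) (Q(D) = (D² + (D + 5)*D) + D = (D² + (5 + D)*D) + D = (D² + D*(5 + D)) + D = D + D² + D*(5 + D))
H = 5 (H = 32 - 27 = 5)
(H + Q(B))² = (5 + 2*9*(3 + 9))² = (5 + 2*9*12)² = (5 + 216)² = 221² = 48841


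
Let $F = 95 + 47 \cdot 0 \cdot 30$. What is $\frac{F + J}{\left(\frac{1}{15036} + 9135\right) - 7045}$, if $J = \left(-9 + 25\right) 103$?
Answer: $\frac{26207748}{31425241} \approx 0.83397$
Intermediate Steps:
$F = 95$ ($F = 95 + 47 \cdot 0 = 95 + 0 = 95$)
$J = 1648$ ($J = 16 \cdot 103 = 1648$)
$\frac{F + J}{\left(\frac{1}{15036} + 9135\right) - 7045} = \frac{95 + 1648}{\left(\frac{1}{15036} + 9135\right) - 7045} = \frac{1743}{\left(\frac{1}{15036} + 9135\right) - 7045} = \frac{1743}{\frac{137353861}{15036} - 7045} = \frac{1743}{\frac{31425241}{15036}} = 1743 \cdot \frac{15036}{31425241} = \frac{26207748}{31425241}$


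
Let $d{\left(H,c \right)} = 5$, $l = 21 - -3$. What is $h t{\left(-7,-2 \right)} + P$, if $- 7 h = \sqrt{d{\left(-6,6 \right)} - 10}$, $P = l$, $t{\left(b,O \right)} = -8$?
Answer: $24 + \frac{8 i \sqrt{5}}{7} \approx 24.0 + 2.5555 i$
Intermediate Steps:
$l = 24$ ($l = 21 + 3 = 24$)
$P = 24$
$h = - \frac{i \sqrt{5}}{7}$ ($h = - \frac{\sqrt{5 - 10}}{7} = - \frac{\sqrt{-5}}{7} = - \frac{i \sqrt{5}}{7} \approx - 0.31944 i$)
$h t{\left(-7,-2 \right)} + P = - \frac{i \sqrt{5}}{7} \left(-8\right) + 24 = \frac{8 i \sqrt{5}}{7} + 24 = 24 + \frac{8 i \sqrt{5}}{7}$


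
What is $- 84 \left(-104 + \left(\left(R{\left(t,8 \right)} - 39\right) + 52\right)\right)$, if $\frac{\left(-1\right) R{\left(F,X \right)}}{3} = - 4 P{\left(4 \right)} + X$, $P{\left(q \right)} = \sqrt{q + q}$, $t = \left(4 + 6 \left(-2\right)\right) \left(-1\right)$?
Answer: $9660 - 2016 \sqrt{2} \approx 6808.9$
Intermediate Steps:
$t = 8$ ($t = \left(4 - 12\right) \left(-1\right) = \left(-8\right) \left(-1\right) = 8$)
$P{\left(q \right)} = \sqrt{2} \sqrt{q}$ ($P{\left(q \right)} = \sqrt{2 q} = \sqrt{2} \sqrt{q}$)
$R{\left(F,X \right)} = - 3 X + 24 \sqrt{2}$ ($R{\left(F,X \right)} = - 3 \left(- 4 \sqrt{2} \sqrt{4} + X\right) = - 3 \left(- 4 \sqrt{2} \cdot 2 + X\right) = - 3 \left(- 4 \cdot 2 \sqrt{2} + X\right) = - 3 \left(- 8 \sqrt{2} + X\right) = - 3 \left(X - 8 \sqrt{2}\right) = - 3 X + 24 \sqrt{2}$)
$- 84 \left(-104 + \left(\left(R{\left(t,8 \right)} - 39\right) + 52\right)\right) = - 84 \left(-104 + \left(\left(\left(\left(-3\right) 8 + 24 \sqrt{2}\right) - 39\right) + 52\right)\right) = - 84 \left(-104 + \left(\left(\left(-24 + 24 \sqrt{2}\right) - 39\right) + 52\right)\right) = - 84 \left(-104 + \left(\left(-63 + 24 \sqrt{2}\right) + 52\right)\right) = - 84 \left(-104 - \left(11 - 24 \sqrt{2}\right)\right) = - 84 \left(-115 + 24 \sqrt{2}\right) = 9660 - 2016 \sqrt{2}$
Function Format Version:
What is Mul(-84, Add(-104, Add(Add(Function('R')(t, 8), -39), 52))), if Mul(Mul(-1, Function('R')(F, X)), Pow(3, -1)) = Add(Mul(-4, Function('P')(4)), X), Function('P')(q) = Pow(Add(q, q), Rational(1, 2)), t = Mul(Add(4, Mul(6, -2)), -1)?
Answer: Add(9660, Mul(-2016, Pow(2, Rational(1, 2)))) ≈ 6808.9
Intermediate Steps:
t = 8 (t = Mul(Add(4, -12), -1) = Mul(-8, -1) = 8)
Function('P')(q) = Mul(Pow(2, Rational(1, 2)), Pow(q, Rational(1, 2))) (Function('P')(q) = Pow(Mul(2, q), Rational(1, 2)) = Mul(Pow(2, Rational(1, 2)), Pow(q, Rational(1, 2))))
Function('R')(F, X) = Add(Mul(-3, X), Mul(24, Pow(2, Rational(1, 2)))) (Function('R')(F, X) = Mul(-3, Add(Mul(-4, Mul(Pow(2, Rational(1, 2)), Pow(4, Rational(1, 2)))), X)) = Mul(-3, Add(Mul(-4, Mul(Pow(2, Rational(1, 2)), 2)), X)) = Mul(-3, Add(Mul(-4, Mul(2, Pow(2, Rational(1, 2)))), X)) = Mul(-3, Add(Mul(-8, Pow(2, Rational(1, 2))), X)) = Mul(-3, Add(X, Mul(-8, Pow(2, Rational(1, 2))))) = Add(Mul(-3, X), Mul(24, Pow(2, Rational(1, 2)))))
Mul(-84, Add(-104, Add(Add(Function('R')(t, 8), -39), 52))) = Mul(-84, Add(-104, Add(Add(Add(Mul(-3, 8), Mul(24, Pow(2, Rational(1, 2)))), -39), 52))) = Mul(-84, Add(-104, Add(Add(Add(-24, Mul(24, Pow(2, Rational(1, 2)))), -39), 52))) = Mul(-84, Add(-104, Add(Add(-63, Mul(24, Pow(2, Rational(1, 2)))), 52))) = Mul(-84, Add(-104, Add(-11, Mul(24, Pow(2, Rational(1, 2)))))) = Mul(-84, Add(-115, Mul(24, Pow(2, Rational(1, 2))))) = Add(9660, Mul(-2016, Pow(2, Rational(1, 2))))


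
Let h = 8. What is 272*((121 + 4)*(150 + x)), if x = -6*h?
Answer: 3468000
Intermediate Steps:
x = -48 (x = -6*8 = -48)
272*((121 + 4)*(150 + x)) = 272*((121 + 4)*(150 - 48)) = 272*(125*102) = 272*12750 = 3468000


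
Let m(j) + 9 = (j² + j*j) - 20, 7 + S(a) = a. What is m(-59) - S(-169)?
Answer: 7109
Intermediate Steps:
S(a) = -7 + a
m(j) = -29 + 2*j² (m(j) = -9 + ((j² + j*j) - 20) = -9 + ((j² + j²) - 20) = -9 + (2*j² - 20) = -9 + (-20 + 2*j²) = -29 + 2*j²)
m(-59) - S(-169) = (-29 + 2*(-59)²) - (-7 - 169) = (-29 + 2*3481) - 1*(-176) = (-29 + 6962) + 176 = 6933 + 176 = 7109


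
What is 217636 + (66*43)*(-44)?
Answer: 92764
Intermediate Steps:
217636 + (66*43)*(-44) = 217636 + 2838*(-44) = 217636 - 124872 = 92764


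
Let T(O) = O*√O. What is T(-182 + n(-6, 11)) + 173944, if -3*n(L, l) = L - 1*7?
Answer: 173944 - 533*I*√1599/9 ≈ 1.7394e+5 - 2368.1*I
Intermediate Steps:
n(L, l) = 7/3 - L/3 (n(L, l) = -(L - 1*7)/3 = -(L - 7)/3 = -(-7 + L)/3 = 7/3 - L/3)
T(O) = O^(3/2)
T(-182 + n(-6, 11)) + 173944 = (-182 + (7/3 - ⅓*(-6)))^(3/2) + 173944 = (-182 + (7/3 + 2))^(3/2) + 173944 = (-182 + 13/3)^(3/2) + 173944 = (-533/3)^(3/2) + 173944 = -533*I*√1599/9 + 173944 = 173944 - 533*I*√1599/9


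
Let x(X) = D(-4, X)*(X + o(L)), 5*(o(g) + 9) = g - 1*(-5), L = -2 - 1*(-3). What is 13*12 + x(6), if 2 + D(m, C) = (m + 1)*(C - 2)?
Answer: 906/5 ≈ 181.20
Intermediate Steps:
D(m, C) = -2 + (1 + m)*(-2 + C) (D(m, C) = -2 + (m + 1)*(C - 2) = -2 + (1 + m)*(-2 + C))
L = 1 (L = -2 + 3 = 1)
o(g) = -8 + g/5 (o(g) = -9 + (g - 1*(-5))/5 = -9 + (g + 5)/5 = -9 + (5 + g)/5 = -9 + (1 + g/5) = -8 + g/5)
x(X) = (4 - 3*X)*(-39/5 + X) (x(X) = (-4 + X - 2*(-4) + X*(-4))*(X + (-8 + (⅕)*1)) = (-4 + X + 8 - 4*X)*(X + (-8 + ⅕)) = (4 - 3*X)*(X - 39/5) = (4 - 3*X)*(-39/5 + X))
13*12 + x(6) = 13*12 + (-39 + 5*6)*(4 - 3*6)/5 = 156 + (-39 + 30)*(4 - 18)/5 = 156 + (⅕)*(-9)*(-14) = 156 + 126/5 = 906/5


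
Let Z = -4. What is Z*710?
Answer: -2840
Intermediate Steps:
Z*710 = -4*710 = -2840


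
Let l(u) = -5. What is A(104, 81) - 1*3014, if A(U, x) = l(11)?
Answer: -3019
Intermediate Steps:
A(U, x) = -5
A(104, 81) - 1*3014 = -5 - 1*3014 = -5 - 3014 = -3019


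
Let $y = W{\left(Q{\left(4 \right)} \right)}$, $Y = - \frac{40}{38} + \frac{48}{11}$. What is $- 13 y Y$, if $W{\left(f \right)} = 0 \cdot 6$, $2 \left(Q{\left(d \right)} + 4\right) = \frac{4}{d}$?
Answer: $0$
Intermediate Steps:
$Q{\left(d \right)} = -4 + \frac{2}{d}$ ($Q{\left(d \right)} = -4 + \frac{4 \frac{1}{d}}{2} = -4 + \frac{2}{d}$)
$W{\left(f \right)} = 0$
$Y = \frac{692}{209}$ ($Y = \left(-40\right) \frac{1}{38} + 48 \cdot \frac{1}{11} = - \frac{20}{19} + \frac{48}{11} = \frac{692}{209} \approx 3.311$)
$y = 0$
$- 13 y Y = \left(-13\right) 0 \cdot \frac{692}{209} = 0 \cdot \frac{692}{209} = 0$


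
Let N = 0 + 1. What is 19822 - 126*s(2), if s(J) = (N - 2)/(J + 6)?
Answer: 79351/4 ≈ 19838.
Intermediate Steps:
N = 1
s(J) = -1/(6 + J) (s(J) = (1 - 2)/(J + 6) = -1/(6 + J))
19822 - 126*s(2) = 19822 - 126*(-1/(6 + 2)) = 19822 - 126*(-1/8) = 19822 - 126*(-1*⅛) = 19822 - 126*(-1)/8 = 19822 - 1*(-63/4) = 19822 + 63/4 = 79351/4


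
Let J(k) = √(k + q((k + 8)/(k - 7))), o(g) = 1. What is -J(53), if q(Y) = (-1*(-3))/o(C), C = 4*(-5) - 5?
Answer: -2*√14 ≈ -7.4833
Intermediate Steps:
C = -25 (C = -20 - 5 = -25)
q(Y) = 3 (q(Y) = -1*(-3)/1 = 3*1 = 3)
J(k) = √(3 + k) (J(k) = √(k + 3) = √(3 + k))
-J(53) = -√(3 + 53) = -√56 = -2*√14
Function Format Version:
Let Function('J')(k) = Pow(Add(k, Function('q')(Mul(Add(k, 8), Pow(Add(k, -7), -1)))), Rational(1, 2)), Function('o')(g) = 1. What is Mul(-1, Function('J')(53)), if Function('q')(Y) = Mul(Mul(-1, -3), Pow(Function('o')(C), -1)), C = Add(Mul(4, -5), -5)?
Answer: Mul(-2, Pow(14, Rational(1, 2))) ≈ -7.4833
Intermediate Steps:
C = -25 (C = Add(-20, -5) = -25)
Function('q')(Y) = 3 (Function('q')(Y) = Mul(Mul(-1, -3), Pow(1, -1)) = Mul(3, 1) = 3)
Function('J')(k) = Pow(Add(3, k), Rational(1, 2)) (Function('J')(k) = Pow(Add(k, 3), Rational(1, 2)) = Pow(Add(3, k), Rational(1, 2)))
Mul(-1, Function('J')(53)) = Mul(-1, Pow(Add(3, 53), Rational(1, 2))) = Mul(-1, Pow(56, Rational(1, 2))) = Mul(-1, Mul(2, Pow(14, Rational(1, 2)))) = Mul(-2, Pow(14, Rational(1, 2)))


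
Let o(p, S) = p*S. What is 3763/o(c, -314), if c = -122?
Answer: 3763/38308 ≈ 0.098230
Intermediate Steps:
o(p, S) = S*p
3763/o(c, -314) = 3763/((-314*(-122))) = 3763/38308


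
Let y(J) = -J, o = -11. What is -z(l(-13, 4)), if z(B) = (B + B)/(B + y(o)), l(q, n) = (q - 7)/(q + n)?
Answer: -40/119 ≈ -0.33613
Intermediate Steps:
l(q, n) = (-7 + q)/(n + q)
z(B) = 2*B/(11 + B) (z(B) = (B + B)/(B - 1*(-11)) = (2*B)/(B + 11) = (2*B)/(11 + B) = 2*B/(11 + B))
-z(l(-13, 4)) = -2*(-7 - 13)/(4 - 13)/(11 + (-7 - 13)/(4 - 13)) = -2*-20/(-9)/(11 - 20/(-9)) = -2*(-⅑*(-20))/(11 - ⅑*(-20)) = -2*20/(9*(11 + 20/9)) = -2*20/(9*119/9) = -2*20*9/(9*119) = -1*40/119 = -40/119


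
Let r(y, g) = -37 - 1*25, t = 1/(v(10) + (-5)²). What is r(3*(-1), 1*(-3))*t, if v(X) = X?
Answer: -62/35 ≈ -1.7714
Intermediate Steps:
t = 1/35 (t = 1/(10 + (-5)²) = 1/(10 + 25) = 1/35 ≈ 0.028571)
r(y, g) = -62 (r(y, g) = -37 - 25 = -62)
r(3*(-1), 1*(-3))*t = -62*1/35 = -62/35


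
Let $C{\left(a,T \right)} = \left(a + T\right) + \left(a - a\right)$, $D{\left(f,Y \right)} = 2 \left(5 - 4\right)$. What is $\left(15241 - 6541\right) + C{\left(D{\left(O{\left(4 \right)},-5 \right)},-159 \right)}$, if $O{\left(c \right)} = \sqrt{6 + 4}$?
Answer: $8543$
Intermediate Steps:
$O{\left(c \right)} = \sqrt{10}$
$D{\left(f,Y \right)} = 2$ ($D{\left(f,Y \right)} = 2 \cdot 1 = 2$)
$C{\left(a,T \right)} = T + a$ ($C{\left(a,T \right)} = \left(T + a\right) + 0 = T + a$)
$\left(15241 - 6541\right) + C{\left(D{\left(O{\left(4 \right)},-5 \right)},-159 \right)} = \left(15241 - 6541\right) + \left(-159 + 2\right) = 8700 - 157 = 8543$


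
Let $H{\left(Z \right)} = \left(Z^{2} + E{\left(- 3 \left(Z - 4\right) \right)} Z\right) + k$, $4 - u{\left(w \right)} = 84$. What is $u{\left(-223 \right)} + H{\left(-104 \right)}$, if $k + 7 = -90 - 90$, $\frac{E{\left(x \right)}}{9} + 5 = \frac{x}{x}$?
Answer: $14293$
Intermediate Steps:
$u{\left(w \right)} = -80$ ($u{\left(w \right)} = 4 - 84 = -80$)
$E{\left(x \right)} = -36$ ($E{\left(x \right)} = -45 + 9 \frac{x}{x} = -45 + 9 \cdot 1 = -45 + 9 = -36$)
$k = -187$ ($k = -7 - 180 = -187$)
$H{\left(Z \right)} = -187 + Z^{2} - 36 Z$ ($H{\left(Z \right)} = \left(Z^{2} - 36 Z\right) - 187 = -187 + Z^{2} - 36 Z$)
$u{\left(-223 \right)} + H{\left(-104 \right)} = -80 - \left(-3557 - 10816\right) = -80 + \left(-187 + 10816 + 3744\right) = -80 + 14373 = 14293$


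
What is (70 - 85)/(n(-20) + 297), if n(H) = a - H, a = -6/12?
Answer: -10/211 ≈ -0.047393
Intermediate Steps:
a = -½ (a = -6*1/12 = -½ ≈ -0.50000)
n(H) = -½ - H
(70 - 85)/(n(-20) + 297) = (70 - 85)/((-½ - 1*(-20)) + 297) = -15/((-½ + 20) + 297) = -15/(39/2 + 297) = -15/633/2 = -15*2/633 = -10/211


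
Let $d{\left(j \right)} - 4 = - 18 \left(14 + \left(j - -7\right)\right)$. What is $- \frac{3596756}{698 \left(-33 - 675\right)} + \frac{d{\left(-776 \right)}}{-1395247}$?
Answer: $\frac{178987324337}{24625312266} \approx 7.2684$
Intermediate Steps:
$d{\left(j \right)} = -374 - 18 j$ ($d{\left(j \right)} = 4 - 18 \left(14 + \left(j - -7\right)\right) = 4 - 18 \left(14 + \left(j + 7\right)\right) = 4 - 18 \left(14 + \left(7 + j\right)\right) = 4 - 18 \left(21 + j\right) = 4 - \left(378 + 18 j\right) = -374 - 18 j$)
$- \frac{3596756}{698 \left(-33 - 675\right)} + \frac{d{\left(-776 \right)}}{-1395247} = - \frac{3596756}{698 \left(-33 - 675\right)} + \frac{-374 - -13968}{-1395247} = - \frac{3596756}{698 \left(-708\right)} + \left(-374 + 13968\right) \left(- \frac{1}{1395247}\right) = - \frac{3596756}{-494184} + 13594 \left(- \frac{1}{1395247}\right) = \left(-3596756\right) \left(- \frac{1}{494184}\right) - \frac{1942}{199321} = \frac{899189}{123546} - \frac{1942}{199321} = \frac{178987324337}{24625312266}$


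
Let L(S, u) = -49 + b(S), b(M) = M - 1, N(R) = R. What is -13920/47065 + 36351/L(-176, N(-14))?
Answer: -342801147/2127338 ≈ -161.14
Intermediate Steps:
b(M) = -1 + M
L(S, u) = -50 + S (L(S, u) = -49 + (-1 + S) = -50 + S)
-13920/47065 + 36351/L(-176, N(-14)) = -13920/47065 + 36351/(-50 - 176) = -13920*1/47065 + 36351/(-226) = -2784/9413 + 36351*(-1/226) = -2784/9413 - 36351/226 = -342801147/2127338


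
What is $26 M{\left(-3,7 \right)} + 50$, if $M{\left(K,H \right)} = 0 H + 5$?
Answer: $180$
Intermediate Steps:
$M{\left(K,H \right)} = 5$ ($M{\left(K,H \right)} = 0 + 5 = 5$)
$26 M{\left(-3,7 \right)} + 50 = 26 \cdot 5 + 50 = 130 + 50 = 180$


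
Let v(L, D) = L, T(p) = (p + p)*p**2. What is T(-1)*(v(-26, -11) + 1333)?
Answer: -2614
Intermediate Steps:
T(p) = 2*p**3 (T(p) = (2*p)*p**2 = 2*p**3)
T(-1)*(v(-26, -11) + 1333) = (2*(-1)**3)*(-26 + 1333) = (2*(-1))*1307 = -2*1307 = -2614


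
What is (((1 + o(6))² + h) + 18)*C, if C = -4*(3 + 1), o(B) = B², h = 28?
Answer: -22640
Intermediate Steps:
C = -16 (C = -4*4 = -16)
(((1 + o(6))² + h) + 18)*C = (((1 + 6²)² + 28) + 18)*(-16) = (((1 + 36)² + 28) + 18)*(-16) = ((37² + 28) + 18)*(-16) = ((1369 + 28) + 18)*(-16) = (1397 + 18)*(-16) = 1415*(-16) = -22640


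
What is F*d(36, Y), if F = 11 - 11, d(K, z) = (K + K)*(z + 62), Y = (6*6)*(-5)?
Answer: 0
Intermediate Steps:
Y = -180 (Y = 36*(-5) = -180)
d(K, z) = 2*K*(62 + z) (d(K, z) = (2*K)*(62 + z) = 2*K*(62 + z))
F = 0
F*d(36, Y) = 0*(2*36*(62 - 180)) = 0*(2*36*(-118)) = 0*(-8496) = 0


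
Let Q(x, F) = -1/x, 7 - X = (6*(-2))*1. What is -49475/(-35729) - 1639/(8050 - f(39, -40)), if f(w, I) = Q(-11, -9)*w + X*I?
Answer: 4148534584/3461103959 ≈ 1.1986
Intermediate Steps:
X = 19 (X = 7 - 6*(-2) = 7 - (-12) = 7 - 1*(-12) = 7 + 12 = 19)
f(w, I) = 19*I + w/11 (f(w, I) = (-1/(-11))*w + 19*I = (-1*(-1/11))*w + 19*I = w/11 + 19*I = 19*I + w/11)
-49475/(-35729) - 1639/(8050 - f(39, -40)) = -49475/(-35729) - 1639/(8050 - (19*(-40) + (1/11)*39)) = -49475*(-1/35729) - 1639/(8050 - (-760 + 39/11)) = 49475/35729 - 1639/(8050 - 1*(-8321/11)) = 49475/35729 - 1639/(8050 + 8321/11) = 49475/35729 - 1639/96871/11 = 49475/35729 - 1639*11/96871 = 49475/35729 - 18029/96871 = 4148534584/3461103959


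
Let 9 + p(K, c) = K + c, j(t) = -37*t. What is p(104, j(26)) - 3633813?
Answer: -3634680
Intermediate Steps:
p(K, c) = -9 + K + c (p(K, c) = -9 + (K + c) = -9 + K + c)
p(104, j(26)) - 3633813 = (-9 + 104 - 37*26) - 3633813 = (-9 + 104 - 962) - 3633813 = -867 - 3633813 = -3634680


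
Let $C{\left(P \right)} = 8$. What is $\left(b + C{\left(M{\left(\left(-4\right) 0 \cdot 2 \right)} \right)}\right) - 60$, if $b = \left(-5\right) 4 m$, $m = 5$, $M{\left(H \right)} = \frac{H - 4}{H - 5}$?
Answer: $-152$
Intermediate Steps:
$M{\left(H \right)} = \frac{-4 + H}{-5 + H}$
$b = -100$ ($b = \left(-5\right) 4 \cdot 5 = \left(-20\right) 5 = -100$)
$\left(b + C{\left(M{\left(\left(-4\right) 0 \cdot 2 \right)} \right)}\right) - 60 = \left(-100 + 8\right) - 60 = -92 - 60 = -152$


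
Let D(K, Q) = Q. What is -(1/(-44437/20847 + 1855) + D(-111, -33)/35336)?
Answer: 134508273/341228691832 ≈ 0.00039419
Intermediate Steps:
-(1/(-44437/20847 + 1855) + D(-111, -33)/35336) = -(1/(-44437/20847 + 1855) - 33/35336) = -(1/(38626748/20847) - 33/35336) = -(20847/38626748 - 33/35336) = -1*(-134508273/341228691832) = 134508273/341228691832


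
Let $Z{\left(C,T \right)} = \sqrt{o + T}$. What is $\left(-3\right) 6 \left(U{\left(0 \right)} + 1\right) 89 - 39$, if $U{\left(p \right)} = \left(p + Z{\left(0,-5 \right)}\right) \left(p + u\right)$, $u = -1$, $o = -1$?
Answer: $-1641 + 1602 i \sqrt{6} \approx -1641.0 + 3924.1 i$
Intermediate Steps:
$Z{\left(C,T \right)} = \sqrt{-1 + T}$
$U{\left(p \right)} = \left(-1 + p\right) \left(p + i \sqrt{6}\right)$ ($U{\left(p \right)} = \left(p + \sqrt{-1 - 5}\right) \left(p - 1\right) = \left(p + \sqrt{-6}\right) \left(-1 + p\right) = \left(p + i \sqrt{6}\right) \left(-1 + p\right) = \left(-1 + p\right) \left(p + i \sqrt{6}\right)$)
$\left(-3\right) 6 \left(U{\left(0 \right)} + 1\right) 89 - 39 = \left(-3\right) 6 \left(\left(0^{2} - 0 - i \sqrt{6} + i 0 \sqrt{6}\right) + 1\right) 89 - 39 = - 18 \left(\left(0 + 0 - i \sqrt{6} + 0\right) + 1\right) 89 - 39 = - 18 \left(- i \sqrt{6} + 1\right) 89 - 39 = - 18 \left(1 - i \sqrt{6}\right) 89 - 39 = \left(-18 + 18 i \sqrt{6}\right) 89 - 39 = \left(-1602 + 1602 i \sqrt{6}\right) - 39 = -1641 + 1602 i \sqrt{6}$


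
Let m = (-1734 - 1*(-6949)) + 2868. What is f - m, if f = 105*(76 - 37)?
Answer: -3988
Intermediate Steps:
m = 8083 (m = (-1734 + 6949) + 2868 = 5215 + 2868 = 8083)
f = 4095 (f = 105*39 = 4095)
f - m = 4095 - 1*8083 = 4095 - 8083 = -3988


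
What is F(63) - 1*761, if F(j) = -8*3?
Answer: -785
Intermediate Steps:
F(j) = -24
F(63) - 1*761 = -24 - 1*761 = -24 - 761 = -785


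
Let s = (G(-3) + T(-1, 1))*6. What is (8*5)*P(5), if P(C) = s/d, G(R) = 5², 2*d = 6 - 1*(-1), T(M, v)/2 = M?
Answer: 11040/7 ≈ 1577.1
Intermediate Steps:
T(M, v) = 2*M
d = 7/2 (d = (6 - 1*(-1))/2 = (6 + 1)/2 = (½)*7 = 7/2 ≈ 3.5000)
G(R) = 25
s = 138 (s = (25 + 2*(-1))*6 = (25 - 2)*6 = 23*6 = 138)
P(C) = 276/7 (P(C) = 138/(7/2) = 138*(2/7) = 276/7)
(8*5)*P(5) = (8*5)*(276/7) = 40*(276/7) = 11040/7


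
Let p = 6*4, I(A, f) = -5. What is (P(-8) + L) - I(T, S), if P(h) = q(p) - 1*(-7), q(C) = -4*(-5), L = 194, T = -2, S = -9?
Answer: 226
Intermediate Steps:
p = 24
q(C) = 20
P(h) = 27 (P(h) = 20 - 1*(-7) = 20 + 7 = 27)
(P(-8) + L) - I(T, S) = (27 + 194) - 1*(-5) = 221 + 5 = 226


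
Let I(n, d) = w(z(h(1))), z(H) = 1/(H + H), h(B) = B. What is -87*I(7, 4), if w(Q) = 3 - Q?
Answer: -435/2 ≈ -217.50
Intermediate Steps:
z(H) = 1/(2*H)
I(n, d) = 5/2 (I(n, d) = 3 - 1/(2*1) = 3 - 1/2 = 3 - 1*½ = 3 - ½ = 5/2)
-87*I(7, 4) = -87*5/2 = -435/2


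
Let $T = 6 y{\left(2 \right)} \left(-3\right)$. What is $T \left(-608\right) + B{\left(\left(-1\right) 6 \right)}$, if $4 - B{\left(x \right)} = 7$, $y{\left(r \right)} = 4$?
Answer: $43773$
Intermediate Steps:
$B{\left(x \right)} = -3$ ($B{\left(x \right)} = 4 - 7 = -3$)
$T = -72$ ($T = 6 \cdot 4 \left(-3\right) = 24 \left(-3\right) = -72$)
$T \left(-608\right) + B{\left(\left(-1\right) 6 \right)} = \left(-72\right) \left(-608\right) - 3 = 43776 - 3 = 43773$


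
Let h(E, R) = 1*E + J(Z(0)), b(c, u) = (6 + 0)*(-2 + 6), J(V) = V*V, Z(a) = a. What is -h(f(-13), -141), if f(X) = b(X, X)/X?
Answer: 24/13 ≈ 1.8462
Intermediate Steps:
J(V) = V**2
b(c, u) = 24 (b(c, u) = 6*4 = 24)
f(X) = 24/X
h(E, R) = E (h(E, R) = 1*E + 0**2 = E + 0 = E)
-h(f(-13), -141) = -24/(-13) = -24*(-1)/13 = -1*(-24/13) = 24/13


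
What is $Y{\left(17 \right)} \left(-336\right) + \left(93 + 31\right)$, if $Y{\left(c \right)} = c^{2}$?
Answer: $-96980$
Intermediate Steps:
$Y{\left(17 \right)} \left(-336\right) + \left(93 + 31\right) = 17^{2} \left(-336\right) + \left(93 + 31\right) = 289 \left(-336\right) + 124 = -97104 + 124 = -96980$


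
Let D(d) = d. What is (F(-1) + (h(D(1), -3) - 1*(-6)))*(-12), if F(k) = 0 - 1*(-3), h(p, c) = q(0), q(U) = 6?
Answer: -180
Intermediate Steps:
h(p, c) = 6
F(k) = 3 (F(k) = 0 + 3 = 3)
(F(-1) + (h(D(1), -3) - 1*(-6)))*(-12) = (3 + (6 - 1*(-6)))*(-12) = (3 + (6 + 6))*(-12) = (3 + 12)*(-12) = 15*(-12) = -180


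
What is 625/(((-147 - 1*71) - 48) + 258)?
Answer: -625/8 ≈ -78.125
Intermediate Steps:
625/(((-147 - 1*71) - 48) + 258) = 625/(((-147 - 71) - 48) + 258) = 625/((-218 - 48) + 258) = 625/(-266 + 258) = 625/(-8) = 625*(-⅛) = -625/8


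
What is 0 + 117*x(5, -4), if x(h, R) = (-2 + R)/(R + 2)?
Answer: 351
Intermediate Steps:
x(h, R) = (-2 + R)/(2 + R)
0 + 117*x(5, -4) = 0 + 117*((-2 - 4)/(2 - 4)) = 0 + 117*(-6/(-2)) = 0 + 117*(-½*(-6)) = 0 + 117*3 = 0 + 351 = 351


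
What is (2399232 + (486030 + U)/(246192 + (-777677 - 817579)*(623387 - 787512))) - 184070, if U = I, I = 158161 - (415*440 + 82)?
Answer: 579977341485966613/261821637192 ≈ 2.2152e+6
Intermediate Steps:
I = -24521 (I = 158161 - (182600 + 82) = 158161 - 1*182682 = 158161 - 182682 = -24521)
U = -24521
(2399232 + (486030 + U)/(246192 + (-777677 - 817579)*(623387 - 787512))) - 184070 = (2399232 + (486030 - 24521)/(246192 + (-777677 - 817579)*(623387 - 787512))) - 184070 = (2399232 + 461509/(246192 - 1595256*(-164125))) - 184070 = (2399232 + 461509/(246192 + 261821391000)) - 184070 = (2399232 + 461509/261821637192) - 184070 = 628170850243898053/261821637192 - 184070 = 579977341485966613/261821637192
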